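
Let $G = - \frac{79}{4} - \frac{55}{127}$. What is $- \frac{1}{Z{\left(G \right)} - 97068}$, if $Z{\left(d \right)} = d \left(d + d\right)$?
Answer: $\frac{129032}{12419754167} \approx 1.0389 \cdot 10^{-5}$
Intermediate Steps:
$G = - \frac{10253}{508}$ ($G = \left(-79\right) \frac{1}{4} - \frac{55}{127} = - \frac{79}{4} - \frac{55}{127} = - \frac{10253}{508} \approx -20.183$)
$Z{\left(d \right)} = 2 d^{2}$ ($Z{\left(d \right)} = d 2 d = 2 d^{2}$)
$- \frac{1}{Z{\left(G \right)} - 97068} = - \frac{1}{2 \left(- \frac{10253}{508}\right)^{2} - 97068} = - \frac{1}{2 \cdot \frac{105124009}{258064} - 97068} = - \frac{1}{\frac{105124009}{129032} - 97068} = - \frac{1}{- \frac{12419754167}{129032}} = \left(-1\right) \left(- \frac{129032}{12419754167}\right) = \frac{129032}{12419754167}$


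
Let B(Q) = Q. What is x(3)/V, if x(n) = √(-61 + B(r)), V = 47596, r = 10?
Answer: I*√51/47596 ≈ 0.00015004*I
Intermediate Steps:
x(n) = I*√51 (x(n) = √(-61 + 10) = √(-51) = I*√51)
x(3)/V = (I*√51)/47596 = (I*√51)*(1/47596) = I*√51/47596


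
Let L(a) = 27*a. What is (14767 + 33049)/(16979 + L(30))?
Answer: 47816/17789 ≈ 2.6880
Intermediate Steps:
(14767 + 33049)/(16979 + L(30)) = (14767 + 33049)/(16979 + 27*30) = 47816/(16979 + 810) = 47816/17789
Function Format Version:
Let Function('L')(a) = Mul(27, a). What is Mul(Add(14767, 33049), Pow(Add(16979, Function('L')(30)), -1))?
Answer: Rational(47816, 17789) ≈ 2.6880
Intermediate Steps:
Mul(Add(14767, 33049), Pow(Add(16979, Function('L')(30)), -1)) = Mul(Add(14767, 33049), Pow(Add(16979, Mul(27, 30)), -1)) = Mul(47816, Pow(Add(16979, 810), -1)) = Mul(47816, Pow(17789, -1)) = Mul(47816, Rational(1, 17789)) = Rational(47816, 17789)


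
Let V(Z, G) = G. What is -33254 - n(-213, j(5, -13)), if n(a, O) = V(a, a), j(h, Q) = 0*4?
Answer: -33041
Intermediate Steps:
j(h, Q) = 0
n(a, O) = a
-33254 - n(-213, j(5, -13)) = -33254 - 1*(-213) = -33254 + 213 = -33041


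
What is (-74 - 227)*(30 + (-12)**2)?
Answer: -52374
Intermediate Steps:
(-74 - 227)*(30 + (-12)**2) = -301*(30 + 144) = -301*174 = -52374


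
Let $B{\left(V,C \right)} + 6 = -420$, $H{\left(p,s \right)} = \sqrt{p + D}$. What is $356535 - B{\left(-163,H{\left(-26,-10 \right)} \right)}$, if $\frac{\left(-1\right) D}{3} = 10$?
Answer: $356961$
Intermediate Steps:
$D = -30$ ($D = \left(-3\right) 10 = -30$)
$H{\left(p,s \right)} = \sqrt{-30 + p}$ ($H{\left(p,s \right)} = \sqrt{p - 30} = \sqrt{-30 + p}$)
$B{\left(V,C \right)} = -426$ ($B{\left(V,C \right)} = -6 - 420 = -426$)
$356535 - B{\left(-163,H{\left(-26,-10 \right)} \right)} = 356535 - -426 = 356535 + 426 = 356961$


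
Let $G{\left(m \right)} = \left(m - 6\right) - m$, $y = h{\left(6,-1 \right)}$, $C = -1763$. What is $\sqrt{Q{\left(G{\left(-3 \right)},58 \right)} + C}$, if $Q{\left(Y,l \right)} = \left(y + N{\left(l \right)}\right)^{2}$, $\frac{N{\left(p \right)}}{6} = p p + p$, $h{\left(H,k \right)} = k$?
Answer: $11 \sqrt{3483638} \approx 20531.0$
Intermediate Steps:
$N{\left(p \right)} = 6 p + 6 p^{2}$ ($N{\left(p \right)} = 6 \left(p p + p\right) = 6 \left(p^{2} + p\right) = 6 \left(p + p^{2}\right) = 6 p + 6 p^{2}$)
$y = -1$
$G{\left(m \right)} = -6$ ($G{\left(m \right)} = \left(-6 + m\right) - m = -6$)
$Q{\left(Y,l \right)} = \left(-1 + 6 l \left(1 + l\right)\right)^{2}$
$\sqrt{Q{\left(G{\left(-3 \right)},58 \right)} + C} = \sqrt{\left(-1 + 6 \cdot 58 \left(1 + 58\right)\right)^{2} - 1763} = \sqrt{\left(-1 + 6 \cdot 58 \cdot 59\right)^{2} - 1763} = \sqrt{\left(-1 + 20532\right)^{2} - 1763} = \sqrt{20531^{2} - 1763} = \sqrt{421521961 - 1763} = \sqrt{421520198} = 11 \sqrt{3483638}$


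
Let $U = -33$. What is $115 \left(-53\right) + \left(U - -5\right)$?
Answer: $-6123$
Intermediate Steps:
$115 \left(-53\right) + \left(U - -5\right) = 115 \left(-53\right) - 28 = -6095 + \left(-33 + 5\right) = -6095 - 28 = -6123$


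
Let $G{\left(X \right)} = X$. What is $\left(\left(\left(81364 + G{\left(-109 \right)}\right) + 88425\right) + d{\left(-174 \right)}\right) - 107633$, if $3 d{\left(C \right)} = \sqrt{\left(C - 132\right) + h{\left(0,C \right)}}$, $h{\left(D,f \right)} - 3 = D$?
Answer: $62047 + \frac{i \sqrt{303}}{3} \approx 62047.0 + 5.8023 i$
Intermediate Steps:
$h{\left(D,f \right)} = 3 + D$
$d{\left(C \right)} = \frac{\sqrt{-129 + C}}{3}$ ($d{\left(C \right)} = \frac{\sqrt{\left(C - 132\right) + \left(3 + 0\right)}}{3} = \frac{\sqrt{\left(C - 132\right) + 3}}{3} = \frac{\sqrt{\left(-132 + C\right) + 3}}{3} = \frac{\sqrt{-129 + C}}{3}$)
$\left(\left(\left(81364 + G{\left(-109 \right)}\right) + 88425\right) + d{\left(-174 \right)}\right) - 107633 = \left(\left(\left(81364 - 109\right) + 88425\right) + \frac{\sqrt{-129 - 174}}{3}\right) - 107633 = \left(\left(81255 + 88425\right) + \frac{\sqrt{-303}}{3}\right) - 107633 = \left(169680 + \frac{i \sqrt{303}}{3}\right) - 107633 = 62047 + \frac{i \sqrt{303}}{3}$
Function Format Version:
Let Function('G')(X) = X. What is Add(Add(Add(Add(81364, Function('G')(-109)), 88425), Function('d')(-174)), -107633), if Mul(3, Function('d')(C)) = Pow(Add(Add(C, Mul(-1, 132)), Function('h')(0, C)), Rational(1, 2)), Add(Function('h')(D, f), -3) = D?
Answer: Add(62047, Mul(Rational(1, 3), I, Pow(303, Rational(1, 2)))) ≈ Add(62047., Mul(5.8023, I))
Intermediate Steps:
Function('h')(D, f) = Add(3, D)
Function('d')(C) = Mul(Rational(1, 3), Pow(Add(-129, C), Rational(1, 2))) (Function('d')(C) = Mul(Rational(1, 3), Pow(Add(Add(C, Mul(-1, 132)), Add(3, 0)), Rational(1, 2))) = Mul(Rational(1, 3), Pow(Add(Add(C, -132), 3), Rational(1, 2))) = Mul(Rational(1, 3), Pow(Add(Add(-132, C), 3), Rational(1, 2))) = Mul(Rational(1, 3), Pow(Add(-129, C), Rational(1, 2))))
Add(Add(Add(Add(81364, Function('G')(-109)), 88425), Function('d')(-174)), -107633) = Add(Add(Add(Add(81364, -109), 88425), Mul(Rational(1, 3), Pow(Add(-129, -174), Rational(1, 2)))), -107633) = Add(Add(Add(81255, 88425), Mul(Rational(1, 3), Pow(-303, Rational(1, 2)))), -107633) = Add(Add(169680, Mul(Rational(1, 3), Mul(I, Pow(303, Rational(1, 2))))), -107633) = Add(Add(169680, Mul(Rational(1, 3), I, Pow(303, Rational(1, 2)))), -107633) = Add(62047, Mul(Rational(1, 3), I, Pow(303, Rational(1, 2))))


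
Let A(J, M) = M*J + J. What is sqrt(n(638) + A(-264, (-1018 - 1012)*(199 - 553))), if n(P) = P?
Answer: I*sqrt(189715306) ≈ 13774.0*I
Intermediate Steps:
A(J, M) = J + J*M (A(J, M) = J*M + J = J + J*M)
sqrt(n(638) + A(-264, (-1018 - 1012)*(199 - 553))) = sqrt(638 - 264*(1 + (-1018 - 1012)*(199 - 553))) = sqrt(638 - 264*(1 - 2030*(-354))) = sqrt(638 - 264*(1 + 718620)) = sqrt(638 - 264*718621) = sqrt(638 - 189715944) = sqrt(-189715306) = I*sqrt(189715306)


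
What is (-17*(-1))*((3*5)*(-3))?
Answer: -765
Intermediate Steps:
(-17*(-1))*((3*5)*(-3)) = 17*(15*(-3)) = 17*(-45) = -765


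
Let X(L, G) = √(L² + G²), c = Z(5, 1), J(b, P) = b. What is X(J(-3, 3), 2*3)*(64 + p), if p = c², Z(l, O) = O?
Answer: 195*√5 ≈ 436.03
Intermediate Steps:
c = 1
X(L, G) = √(G² + L²)
p = 1 (p = 1² = 1)
X(J(-3, 3), 2*3)*(64 + p) = √((2*3)² + (-3)²)*(64 + 1) = √(6² + 9)*65 = √(36 + 9)*65 = √45*65 = (3*√5)*65 = 195*√5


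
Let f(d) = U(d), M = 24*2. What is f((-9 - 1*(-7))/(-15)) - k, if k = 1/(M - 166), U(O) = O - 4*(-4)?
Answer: 28571/1770 ≈ 16.142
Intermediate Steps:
M = 48
U(O) = 16 + O (U(O) = O + 16 = 16 + O)
f(d) = 16 + d
k = -1/118 (k = 1/(48 - 166) = 1/(-118) = -1/118 ≈ -0.0084746)
f((-9 - 1*(-7))/(-15)) - k = (16 + (-9 - 1*(-7))/(-15)) - 1*(-1/118) = (16 + (-9 + 7)*(-1/15)) + 1/118 = (16 - 2*(-1/15)) + 1/118 = (16 + 2/15) + 1/118 = 242/15 + 1/118 = 28571/1770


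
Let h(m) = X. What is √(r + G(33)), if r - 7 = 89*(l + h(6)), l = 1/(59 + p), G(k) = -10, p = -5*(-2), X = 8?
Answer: 13*√20010/69 ≈ 26.651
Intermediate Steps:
p = 10
l = 1/69 (l = 1/(59 + 10) = 1/69 ≈ 0.014493)
h(m) = 8
r = 49700/69 (r = 7 + 89*(1/69 + 8) = 7 + 89*(553/69) = 7 + 49217/69 = 49700/69 ≈ 720.29)
√(r + G(33)) = √(49700/69 - 10) = √(49010/69) = 13*√20010/69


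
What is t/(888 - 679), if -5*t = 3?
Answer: -3/1045 ≈ -0.0028708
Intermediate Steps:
t = -⅗ (t = -⅕*3 = -⅗ ≈ -0.60000)
t/(888 - 679) = -3/(5*(888 - 679)) = -⅗/209 = -⅗*1/209 = -3/1045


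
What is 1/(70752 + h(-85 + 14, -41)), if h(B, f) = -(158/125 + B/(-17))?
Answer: 2125/150336439 ≈ 1.4135e-5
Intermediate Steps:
h(B, f) = -158/125 + B/17 (h(B, f) = -(158*(1/125) + B*(-1/17)) = -(158/125 - B/17) = -158/125 + B/17)
1/(70752 + h(-85 + 14, -41)) = 1/(70752 + (-158/125 + (-85 + 14)/17)) = 1/(70752 + (-158/125 + (1/17)*(-71))) = 1/(70752 + (-158/125 - 71/17)) = 1/(70752 - 11561/2125) = 1/(150336439/2125) = 2125/150336439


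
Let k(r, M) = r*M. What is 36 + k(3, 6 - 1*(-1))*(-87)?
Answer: -1791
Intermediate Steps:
k(r, M) = M*r
36 + k(3, 6 - 1*(-1))*(-87) = 36 + ((6 - 1*(-1))*3)*(-87) = 36 + ((6 + 1)*3)*(-87) = 36 + (7*3)*(-87) = 36 + 21*(-87) = 36 - 1827 = -1791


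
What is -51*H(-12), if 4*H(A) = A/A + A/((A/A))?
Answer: 561/4 ≈ 140.25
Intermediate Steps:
H(A) = ¼ + A/4 (H(A) = (A/A + A/((A/A)))/4 = (1 + A/1)/4 = (1 + A*1)/4 = (1 + A)/4 = ¼ + A/4)
-51*H(-12) = -51*(¼ + (¼)*(-12)) = -51*(¼ - 3) = -51*(-11/4) = 561/4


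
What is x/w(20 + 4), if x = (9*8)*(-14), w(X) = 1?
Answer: -1008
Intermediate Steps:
x = -1008 (x = 72*(-14) = -1008)
x/w(20 + 4) = -1008/1 = -1008*1 = -1008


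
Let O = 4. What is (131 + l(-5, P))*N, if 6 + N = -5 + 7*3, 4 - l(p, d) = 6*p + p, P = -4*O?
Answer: 1700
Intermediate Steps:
P = -16 (P = -4*4 = -16)
l(p, d) = 4 - 7*p (l(p, d) = 4 - (6*p + p) = 4 - 7*p)
N = 10 (N = -6 + (-5 + 7*3) = -6 + (-5 + 21) = -6 + 16 = 10)
(131 + l(-5, P))*N = (131 + (4 - 7*(-5)))*10 = (131 + (4 + 35))*10 = (131 + 39)*10 = 170*10 = 1700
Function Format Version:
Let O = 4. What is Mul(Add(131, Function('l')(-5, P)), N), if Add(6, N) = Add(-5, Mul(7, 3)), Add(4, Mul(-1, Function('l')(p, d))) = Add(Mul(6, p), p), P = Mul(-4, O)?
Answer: 1700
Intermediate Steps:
P = -16 (P = Mul(-4, 4) = -16)
Function('l')(p, d) = Add(4, Mul(-7, p)) (Function('l')(p, d) = Add(4, Mul(-1, Add(Mul(6, p), p))) = Add(4, Mul(-1, Mul(7, p))) = Add(4, Mul(-7, p)))
N = 10 (N = Add(-6, Add(-5, Mul(7, 3))) = Add(-6, Add(-5, 21)) = Add(-6, 16) = 10)
Mul(Add(131, Function('l')(-5, P)), N) = Mul(Add(131, Add(4, Mul(-7, -5))), 10) = Mul(Add(131, Add(4, 35)), 10) = Mul(Add(131, 39), 10) = Mul(170, 10) = 1700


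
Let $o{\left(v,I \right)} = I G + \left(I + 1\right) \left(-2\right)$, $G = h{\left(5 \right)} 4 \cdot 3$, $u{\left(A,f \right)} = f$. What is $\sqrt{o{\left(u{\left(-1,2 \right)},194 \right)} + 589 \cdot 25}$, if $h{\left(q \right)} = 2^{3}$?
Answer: $\sqrt{32959} \approx 181.55$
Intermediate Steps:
$h{\left(q \right)} = 8$
$G = 96$ ($G = 8 \cdot 4 \cdot 3 = 32 \cdot 3 = 96$)
$o{\left(v,I \right)} = -2 + 94 I$ ($o{\left(v,I \right)} = I 96 + \left(I + 1\right) \left(-2\right) = 96 I + \left(1 + I\right) \left(-2\right) = 96 I - \left(2 + 2 I\right) = -2 + 94 I$)
$\sqrt{o{\left(u{\left(-1,2 \right)},194 \right)} + 589 \cdot 25} = \sqrt{\left(-2 + 94 \cdot 194\right) + 589 \cdot 25} = \sqrt{\left(-2 + 18236\right) + 14725} = \sqrt{18234 + 14725} = \sqrt{32959}$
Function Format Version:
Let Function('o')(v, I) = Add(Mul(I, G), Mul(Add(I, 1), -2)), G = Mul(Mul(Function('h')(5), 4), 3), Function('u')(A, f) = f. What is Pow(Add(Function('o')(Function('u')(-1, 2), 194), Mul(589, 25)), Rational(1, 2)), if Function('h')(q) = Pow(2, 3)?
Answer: Pow(32959, Rational(1, 2)) ≈ 181.55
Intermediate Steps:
Function('h')(q) = 8
G = 96 (G = Mul(Mul(8, 4), 3) = Mul(32, 3) = 96)
Function('o')(v, I) = Add(-2, Mul(94, I)) (Function('o')(v, I) = Add(Mul(I, 96), Mul(Add(I, 1), -2)) = Add(Mul(96, I), Mul(Add(1, I), -2)) = Add(Mul(96, I), Add(-2, Mul(-2, I))) = Add(-2, Mul(94, I)))
Pow(Add(Function('o')(Function('u')(-1, 2), 194), Mul(589, 25)), Rational(1, 2)) = Pow(Add(Add(-2, Mul(94, 194)), Mul(589, 25)), Rational(1, 2)) = Pow(Add(Add(-2, 18236), 14725), Rational(1, 2)) = Pow(Add(18234, 14725), Rational(1, 2)) = Pow(32959, Rational(1, 2))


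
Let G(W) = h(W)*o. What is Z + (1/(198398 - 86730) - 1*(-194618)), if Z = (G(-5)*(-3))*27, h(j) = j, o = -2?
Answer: 21642151745/111668 ≈ 1.9381e+5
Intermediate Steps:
G(W) = -2*W (G(W) = W*(-2) = -2*W)
Z = -810 (Z = (-2*(-5)*(-3))*27 = (10*(-3))*27 = -30*27 = -810)
Z + (1/(198398 - 86730) - 1*(-194618)) = -810 + (1/(198398 - 86730) - 1*(-194618)) = -810 + (1/111668 + 194618) = -810 + 21732602825/111668 = 21642151745/111668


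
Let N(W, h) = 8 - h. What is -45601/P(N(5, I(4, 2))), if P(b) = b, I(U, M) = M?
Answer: -45601/6 ≈ -7600.2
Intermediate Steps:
-45601/P(N(5, I(4, 2))) = -45601/(8 - 1*2) = -45601/(8 - 2) = -45601/6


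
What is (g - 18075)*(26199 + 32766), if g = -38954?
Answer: -3362714985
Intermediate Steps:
(g - 18075)*(26199 + 32766) = (-38954 - 18075)*(26199 + 32766) = -57029*58965 = -3362714985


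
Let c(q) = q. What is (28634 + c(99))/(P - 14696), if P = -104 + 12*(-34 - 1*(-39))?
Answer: -28733/14740 ≈ -1.9493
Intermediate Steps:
P = -44 (P = -104 + 12*(-34 + 39) = -104 + 12*5 = -104 + 60 = -44)
(28634 + c(99))/(P - 14696) = (28634 + 99)/(-44 - 14696) = 28733/(-14740) = 28733*(-1/14740) = -28733/14740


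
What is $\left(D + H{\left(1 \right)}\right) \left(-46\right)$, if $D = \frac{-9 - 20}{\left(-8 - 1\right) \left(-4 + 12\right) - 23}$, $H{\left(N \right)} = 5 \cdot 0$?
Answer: $- \frac{1334}{95} \approx -14.042$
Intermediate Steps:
$H{\left(N \right)} = 0$
$D = \frac{29}{95}$ ($D = - \frac{29}{\left(-9\right) 8 - 23} = - \frac{29}{-72 - 23} = - \frac{29}{-95} = \left(-29\right) \left(- \frac{1}{95}\right) = \frac{29}{95} \approx 0.30526$)
$\left(D + H{\left(1 \right)}\right) \left(-46\right) = \left(\frac{29}{95} + 0\right) \left(-46\right) = \frac{29}{95} \left(-46\right) = - \frac{1334}{95}$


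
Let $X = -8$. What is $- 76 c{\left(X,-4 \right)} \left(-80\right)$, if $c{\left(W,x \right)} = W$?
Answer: $-48640$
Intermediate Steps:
$- 76 c{\left(X,-4 \right)} \left(-80\right) = \left(-76\right) \left(-8\right) \left(-80\right) = 608 \left(-80\right) = -48640$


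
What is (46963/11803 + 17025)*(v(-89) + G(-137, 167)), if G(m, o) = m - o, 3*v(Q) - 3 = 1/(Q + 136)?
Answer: -8586824569436/1664223 ≈ -5.1597e+6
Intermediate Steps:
v(Q) = 1 + 1/(3*(136 + Q)) (v(Q) = 1 + 1/(3*(Q + 136)) = 1 + 1/(3*(136 + Q)))
(46963/11803 + 17025)*(v(-89) + G(-137, 167)) = (46963/11803 + 17025)*((409/3 - 89)/(136 - 89) + (-137 - 1*167)) = (46963*(1/11803) + 17025)*((142/3)/47 + (-137 - 167)) = (46963/11803 + 17025)*((1/47)*(142/3) - 304) = 200993038*(142/141 - 304)/11803 = (200993038/11803)*(-42722/141) = -8586824569436/1664223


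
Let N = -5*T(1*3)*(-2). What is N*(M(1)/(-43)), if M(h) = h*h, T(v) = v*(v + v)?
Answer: -180/43 ≈ -4.1860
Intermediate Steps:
T(v) = 2*v**2 (T(v) = v*(2*v) = 2*v**2)
M(h) = h**2
N = 180 (N = -10*(1*3)**2*(-2) = -10*3**2*(-2) = -10*9*(-2) = -5*18*(-2) = -90*(-2) = 180)
N*(M(1)/(-43)) = 180*(1**2/(-43)) = 180*(1*(-1/43)) = 180*(-1/43) = -180/43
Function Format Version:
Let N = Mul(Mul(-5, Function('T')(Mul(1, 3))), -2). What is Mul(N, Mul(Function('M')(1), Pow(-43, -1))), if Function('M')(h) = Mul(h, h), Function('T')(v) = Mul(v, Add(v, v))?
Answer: Rational(-180, 43) ≈ -4.1860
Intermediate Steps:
Function('T')(v) = Mul(2, Pow(v, 2)) (Function('T')(v) = Mul(v, Mul(2, v)) = Mul(2, Pow(v, 2)))
Function('M')(h) = Pow(h, 2)
N = 180 (N = Mul(Mul(-5, Mul(2, Pow(Mul(1, 3), 2))), -2) = Mul(Mul(-5, Mul(2, Pow(3, 2))), -2) = Mul(Mul(-5, Mul(2, 9)), -2) = Mul(Mul(-5, 18), -2) = Mul(-90, -2) = 180)
Mul(N, Mul(Function('M')(1), Pow(-43, -1))) = Mul(180, Mul(Pow(1, 2), Pow(-43, -1))) = Mul(180, Mul(1, Rational(-1, 43))) = Mul(180, Rational(-1, 43)) = Rational(-180, 43)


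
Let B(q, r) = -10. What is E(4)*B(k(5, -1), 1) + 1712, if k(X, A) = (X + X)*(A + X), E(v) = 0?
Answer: 1712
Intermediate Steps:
k(X, A) = 2*X*(A + X) (k(X, A) = (2*X)*(A + X) = 2*X*(A + X))
E(4)*B(k(5, -1), 1) + 1712 = 0*(-10) + 1712 = 0 + 1712 = 1712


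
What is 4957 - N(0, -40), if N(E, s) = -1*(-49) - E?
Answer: 4908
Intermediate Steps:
N(E, s) = 49 - E
4957 - N(0, -40) = 4957 - (49 - 1*0) = 4957 - (49 + 0) = 4957 - 1*49 = 4957 - 49 = 4908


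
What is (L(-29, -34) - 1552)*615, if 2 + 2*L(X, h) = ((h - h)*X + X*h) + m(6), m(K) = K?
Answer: -650055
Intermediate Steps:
L(X, h) = 2 + X*h/2 (L(X, h) = -1 + (((h - h)*X + X*h) + 6)/2 = -1 + ((0*X + X*h) + 6)/2 = -1 + ((0 + X*h) + 6)/2 = -1 + (X*h + 6)/2 = -1 + (6 + X*h)/2 = -1 + (3 + X*h/2) = 2 + X*h/2)
(L(-29, -34) - 1552)*615 = ((2 + (½)*(-29)*(-34)) - 1552)*615 = ((2 + 493) - 1552)*615 = (495 - 1552)*615 = -1057*615 = -650055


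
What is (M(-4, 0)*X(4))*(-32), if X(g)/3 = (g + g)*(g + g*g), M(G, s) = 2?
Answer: -30720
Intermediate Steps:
X(g) = 6*g*(g + g**2) (X(g) = 3*((g + g)*(g + g*g)) = 3*((2*g)*(g + g**2)) = 3*(2*g*(g + g**2)) = 6*g*(g + g**2))
(M(-4, 0)*X(4))*(-32) = (2*(6*4**2*(1 + 4)))*(-32) = (2*(6*16*5))*(-32) = (2*480)*(-32) = 960*(-32) = -30720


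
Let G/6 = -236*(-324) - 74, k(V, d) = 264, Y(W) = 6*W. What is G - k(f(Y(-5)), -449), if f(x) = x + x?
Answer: 458076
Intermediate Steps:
f(x) = 2*x
G = 458340 (G = 6*(-236*(-324) - 74) = 6*(76464 - 74) = 6*76390 = 458340)
G - k(f(Y(-5)), -449) = 458340 - 1*264 = 458340 - 264 = 458076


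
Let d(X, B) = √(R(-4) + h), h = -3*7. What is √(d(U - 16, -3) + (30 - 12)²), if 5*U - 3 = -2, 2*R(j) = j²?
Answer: √(324 + I*√13) ≈ 18.0 + 0.1002*I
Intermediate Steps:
R(j) = j²/2
U = ⅕ (U = ⅗ + (⅕)*(-2) = ⅗ - ⅖ = ⅕ ≈ 0.20000)
h = -21
d(X, B) = I*√13 (d(X, B) = √((½)*(-4)² - 21) = √((½)*16 - 21) = √(8 - 21) = √(-13) = I*√13)
√(d(U - 16, -3) + (30 - 12)²) = √(I*√13 + (30 - 12)²) = √(I*√13 + 18²) = √(I*√13 + 324) = √(324 + I*√13)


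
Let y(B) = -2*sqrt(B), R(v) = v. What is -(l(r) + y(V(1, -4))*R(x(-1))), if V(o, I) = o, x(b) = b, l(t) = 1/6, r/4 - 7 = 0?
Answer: -13/6 ≈ -2.1667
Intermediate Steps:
r = 28 (r = 28 + 4*0 = 28 + 0 = 28)
l(t) = 1/6
-(l(r) + y(V(1, -4))*R(x(-1))) = -(1/6 - 2*sqrt(1)*(-1)) = -(1/6 - 2*1*(-1)) = -(1/6 - 2*(-1)) = -(1/6 + 2) = -1*13/6 = -13/6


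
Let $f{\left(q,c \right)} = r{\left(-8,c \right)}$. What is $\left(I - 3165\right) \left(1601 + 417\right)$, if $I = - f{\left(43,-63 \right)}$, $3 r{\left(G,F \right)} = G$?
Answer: $- \frac{19144766}{3} \approx -6.3816 \cdot 10^{6}$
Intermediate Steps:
$r{\left(G,F \right)} = \frac{G}{3}$
$f{\left(q,c \right)} = - \frac{8}{3}$ ($f{\left(q,c \right)} = \frac{1}{3} \left(-8\right) = - \frac{8}{3}$)
$I = \frac{8}{3}$ ($I = \left(-1\right) \left(- \frac{8}{3}\right) = \frac{8}{3} \approx 2.6667$)
$\left(I - 3165\right) \left(1601 + 417\right) = \left(\frac{8}{3} - 3165\right) \left(1601 + 417\right) = \left(\frac{8}{3} - 3165\right) 2018 = \left(- \frac{9487}{3}\right) 2018 = - \frac{19144766}{3}$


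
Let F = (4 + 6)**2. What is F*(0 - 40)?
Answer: -4000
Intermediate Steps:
F = 100 (F = 10**2 = 100)
F*(0 - 40) = 100*(0 - 40) = 100*(-40) = -4000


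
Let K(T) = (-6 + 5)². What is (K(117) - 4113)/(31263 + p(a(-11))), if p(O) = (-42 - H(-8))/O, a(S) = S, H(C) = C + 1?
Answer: -5654/42991 ≈ -0.13152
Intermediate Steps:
H(C) = 1 + C
K(T) = 1 (K(T) = (-1)² = 1)
p(O) = -35/O (p(O) = (-42 - (1 - 8))/O = (-42 - 1*(-7))/O = (-42 + 7)/O = -35/O)
(K(117) - 4113)/(31263 + p(a(-11))) = (1 - 4113)/(31263 - 35/(-11)) = -4112/(31263 - 35*(-1/11)) = -4112/(31263 + 35/11) = -4112/343928/11 = -4112*11/343928 = -5654/42991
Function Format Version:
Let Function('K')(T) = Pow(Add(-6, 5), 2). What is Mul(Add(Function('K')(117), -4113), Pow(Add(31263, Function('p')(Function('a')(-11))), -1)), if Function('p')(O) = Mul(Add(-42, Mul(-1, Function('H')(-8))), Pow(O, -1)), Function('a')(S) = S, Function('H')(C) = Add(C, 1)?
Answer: Rational(-5654, 42991) ≈ -0.13152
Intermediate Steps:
Function('H')(C) = Add(1, C)
Function('K')(T) = 1 (Function('K')(T) = Pow(-1, 2) = 1)
Function('p')(O) = Mul(-35, Pow(O, -1)) (Function('p')(O) = Mul(Add(-42, Mul(-1, Add(1, -8))), Pow(O, -1)) = Mul(Add(-42, Mul(-1, -7)), Pow(O, -1)) = Mul(Add(-42, 7), Pow(O, -1)) = Mul(-35, Pow(O, -1)))
Mul(Add(Function('K')(117), -4113), Pow(Add(31263, Function('p')(Function('a')(-11))), -1)) = Mul(Add(1, -4113), Pow(Add(31263, Mul(-35, Pow(-11, -1))), -1)) = Mul(-4112, Pow(Add(31263, Mul(-35, Rational(-1, 11))), -1)) = Mul(-4112, Pow(Add(31263, Rational(35, 11)), -1)) = Mul(-4112, Pow(Rational(343928, 11), -1)) = Mul(-4112, Rational(11, 343928)) = Rational(-5654, 42991)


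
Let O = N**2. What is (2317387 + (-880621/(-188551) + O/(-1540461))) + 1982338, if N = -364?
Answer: 96067687921176920/22342727847 ≈ 4.2997e+6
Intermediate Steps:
O = 132496 (O = (-364)**2 = 132496)
(2317387 + (-880621/(-188551) + O/(-1540461))) + 1982338 = (2317387 + (-880621/(-188551) + 132496/(-1540461))) + 1982338 = (2317387 + (-880621*(-1/188551) + 132496*(-1/1540461))) + 1982338 = (2317387 + (880621/188551 - 10192/118497)) + 1982338 = (2317387 + 102429234845/22342727847) + 1982338 = 51776849486410634/22342727847 + 1982338 = 96067687921176920/22342727847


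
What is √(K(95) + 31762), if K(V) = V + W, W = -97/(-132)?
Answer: √138772293/66 ≈ 178.49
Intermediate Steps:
W = 97/132 (W = -97*(-1/132) = 97/132 ≈ 0.73485)
K(V) = 97/132 + V (K(V) = V + 97/132 = 97/132 + V)
√(K(95) + 31762) = √((97/132 + 95) + 31762) = √(12637/132 + 31762) = √(4205221/132) = √138772293/66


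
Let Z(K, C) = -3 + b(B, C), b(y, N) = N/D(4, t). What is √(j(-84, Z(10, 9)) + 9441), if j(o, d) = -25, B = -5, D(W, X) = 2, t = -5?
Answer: 2*√2354 ≈ 97.036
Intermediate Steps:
b(y, N) = N/2
Z(K, C) = -3 + C/2
√(j(-84, Z(10, 9)) + 9441) = √(-25 + 9441) = √9416 = 2*√2354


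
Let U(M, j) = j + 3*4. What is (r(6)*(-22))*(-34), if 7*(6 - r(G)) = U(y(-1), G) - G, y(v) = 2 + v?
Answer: 22440/7 ≈ 3205.7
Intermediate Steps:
U(M, j) = 12 + j (U(M, j) = j + 12 = 12 + j)
r(G) = 30/7 (r(G) = 6 - ((12 + G) - G)/7 = 6 - ⅐*12 = 6 - 12/7 = 30/7)
(r(6)*(-22))*(-34) = ((30/7)*(-22))*(-34) = -660/7*(-34) = 22440/7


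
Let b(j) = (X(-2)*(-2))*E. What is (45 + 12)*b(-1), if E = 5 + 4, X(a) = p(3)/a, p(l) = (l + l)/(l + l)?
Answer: 513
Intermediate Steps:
p(l) = 1 (p(l) = (2*l)/((2*l)) = (2*l)*(1/(2*l)) = 1)
X(a) = 1/a
E = 9
b(j) = 9 (b(j) = (-2/(-2))*9 = -½*(-2)*9 = 1*9 = 9)
(45 + 12)*b(-1) = (45 + 12)*9 = 57*9 = 513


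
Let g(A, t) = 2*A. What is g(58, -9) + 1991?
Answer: 2107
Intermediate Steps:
g(58, -9) + 1991 = 2*58 + 1991 = 116 + 1991 = 2107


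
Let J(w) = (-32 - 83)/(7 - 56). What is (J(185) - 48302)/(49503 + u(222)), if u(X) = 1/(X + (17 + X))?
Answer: -1091040863/1118223316 ≈ -0.97569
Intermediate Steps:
J(w) = 115/49 (J(w) = -115/(-49) = -115*(-1/49) = 115/49)
u(X) = 1/(17 + 2*X)
(J(185) - 48302)/(49503 + u(222)) = (115/49 - 48302)/(49503 + 1/(17 + 2*222)) = -2366683/(49*(49503 + 1/(17 + 444))) = -2366683/(49*(49503 + 1/461)) = -2366683/(49*22820884/461) = -2366683/49*461/22820884 = -1091040863/1118223316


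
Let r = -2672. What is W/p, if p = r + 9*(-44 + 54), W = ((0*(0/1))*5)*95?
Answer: 0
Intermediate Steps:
W = 0 (W = ((0*(0*1))*5)*95 = ((0*0)*5)*95 = (0*5)*95 = 0*95 = 0)
p = -2582 (p = -2672 + 9*(-44 + 54) = -2672 + 9*10 = -2672 + 90 = -2582)
W/p = 0/(-2582) = 0*(-1/2582) = 0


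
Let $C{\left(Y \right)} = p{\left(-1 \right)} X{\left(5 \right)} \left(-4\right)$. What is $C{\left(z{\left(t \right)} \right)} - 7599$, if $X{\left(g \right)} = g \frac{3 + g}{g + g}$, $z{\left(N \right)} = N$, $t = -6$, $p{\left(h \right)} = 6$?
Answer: $-7695$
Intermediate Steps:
$X{\left(g \right)} = \frac{3}{2} + \frac{g}{2}$ ($X{\left(g \right)} = g \frac{3 + g}{2 g} = \frac{3}{2} + \frac{g}{2}$)
$C{\left(Y \right)} = -96$ ($C{\left(Y \right)} = 6 \left(\frac{3}{2} + \frac{1}{2} \cdot 5\right) \left(-4\right) = 6 \left(\frac{3}{2} + \frac{5}{2}\right) \left(-4\right) = 6 \cdot 4 \left(-4\right) = 24 \left(-4\right) = -96$)
$C{\left(z{\left(t \right)} \right)} - 7599 = -96 - 7599 = -7695$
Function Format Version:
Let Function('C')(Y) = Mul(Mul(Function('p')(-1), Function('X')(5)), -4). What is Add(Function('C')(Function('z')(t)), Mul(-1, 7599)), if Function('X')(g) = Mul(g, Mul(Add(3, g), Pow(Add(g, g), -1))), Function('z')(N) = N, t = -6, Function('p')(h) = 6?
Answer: -7695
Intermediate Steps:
Function('X')(g) = Add(Rational(3, 2), Mul(Rational(1, 2), g)) (Function('X')(g) = Mul(g, Mul(Add(3, g), Pow(Mul(2, g), -1))) = Mul(g, Mul(Add(3, g), Mul(Rational(1, 2), Pow(g, -1)))) = Mul(g, Mul(Rational(1, 2), Pow(g, -1), Add(3, g))) = Add(Rational(3, 2), Mul(Rational(1, 2), g)))
Function('C')(Y) = -96 (Function('C')(Y) = Mul(Mul(6, Add(Rational(3, 2), Mul(Rational(1, 2), 5))), -4) = Mul(Mul(6, Add(Rational(3, 2), Rational(5, 2))), -4) = Mul(Mul(6, 4), -4) = Mul(24, -4) = -96)
Add(Function('C')(Function('z')(t)), Mul(-1, 7599)) = Add(-96, Mul(-1, 7599)) = Add(-96, -7599) = -7695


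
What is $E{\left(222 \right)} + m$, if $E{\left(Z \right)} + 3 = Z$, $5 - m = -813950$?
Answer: $814174$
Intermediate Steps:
$m = 813955$ ($m = 5 - -813950 = 5 + 813950 = 813955$)
$E{\left(Z \right)} = -3 + Z$
$E{\left(222 \right)} + m = \left(-3 + 222\right) + 813955 = 219 + 813955 = 814174$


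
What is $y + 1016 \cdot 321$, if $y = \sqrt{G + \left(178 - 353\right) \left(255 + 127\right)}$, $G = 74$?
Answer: $326136 + 2 i \sqrt{16694} \approx 3.2614 \cdot 10^{5} + 258.41 i$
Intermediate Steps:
$y = 2 i \sqrt{16694}$ ($y = \sqrt{74 + \left(178 - 353\right) \left(255 + 127\right)} = \sqrt{74 - 66850} = \sqrt{-66776} = 2 i \sqrt{16694} \approx 258.41 i$)
$y + 1016 \cdot 321 = 2 i \sqrt{16694} + 1016 \cdot 321 = 2 i \sqrt{16694} + 326136 = 326136 + 2 i \sqrt{16694}$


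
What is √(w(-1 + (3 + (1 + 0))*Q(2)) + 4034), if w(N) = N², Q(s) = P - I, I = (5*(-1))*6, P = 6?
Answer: √24483 ≈ 156.47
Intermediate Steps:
I = -30 (I = -5*6 = -30)
Q(s) = 36 (Q(s) = 6 - 1*(-30) = 6 + 30 = 36)
√(w(-1 + (3 + (1 + 0))*Q(2)) + 4034) = √((-1 + (3 + (1 + 0))*36)² + 4034) = √((-1 + (3 + 1)*36)² + 4034) = √((-1 + 4*36)² + 4034) = √((-1 + 144)² + 4034) = √(143² + 4034) = √(20449 + 4034) = √24483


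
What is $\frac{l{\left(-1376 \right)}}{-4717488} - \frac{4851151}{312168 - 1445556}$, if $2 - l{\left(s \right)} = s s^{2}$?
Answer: $- \frac{122079747390499}{222781012056} \approx -547.98$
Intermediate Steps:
$l{\left(s \right)} = 2 - s^{3}$ ($l{\left(s \right)} = 2 - s s^{2} = 2 - s^{3}$)
$\frac{l{\left(-1376 \right)}}{-4717488} - \frac{4851151}{312168 - 1445556} = \frac{2 - \left(-1376\right)^{3}}{-4717488} - \frac{4851151}{312168 - 1445556} = \left(2 - -2605285376\right) \left(- \frac{1}{4717488}\right) - \frac{4851151}{-1133388} = \left(2 + 2605285376\right) \left(- \frac{1}{4717488}\right) - - \frac{4851151}{1133388} = 2605285378 \left(- \frac{1}{4717488}\right) + \frac{4851151}{1133388} = - \frac{1302642689}{2358744} + \frac{4851151}{1133388} = - \frac{122079747390499}{222781012056}$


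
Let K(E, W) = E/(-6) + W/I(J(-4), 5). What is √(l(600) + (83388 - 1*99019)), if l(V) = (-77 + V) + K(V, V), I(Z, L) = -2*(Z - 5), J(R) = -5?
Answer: I*√15178 ≈ 123.2*I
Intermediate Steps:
I(Z, L) = 10 - 2*Z (I(Z, L) = -2*(-5 + Z) = 10 - 2*Z)
K(E, W) = -E/6 + W/20 (K(E, W) = E/(-6) + W/(10 - 2*(-5)) = E*(-⅙) + W/(10 + 10) = -E/6 + W/20)
l(V) = -77 + 53*V/60 (l(V) = (-77 + V) + (-V/6 + V/20) = (-77 + V) - 7*V/60 = -77 + 53*V/60)
√(l(600) + (83388 - 1*99019)) = √((-77 + (53/60)*600) + (83388 - 1*99019)) = √((-77 + 530) + (83388 - 99019)) = √(453 - 15631) = √(-15178) = I*√15178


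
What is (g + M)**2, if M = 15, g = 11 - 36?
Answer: 100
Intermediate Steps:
g = -25
(g + M)**2 = (-25 + 15)**2 = (-10)**2 = 100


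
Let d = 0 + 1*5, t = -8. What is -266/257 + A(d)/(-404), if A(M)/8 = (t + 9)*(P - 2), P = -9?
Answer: -21212/25957 ≈ -0.81720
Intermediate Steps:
d = 5 (d = 0 + 5 = 5)
A(M) = -88 (A(M) = 8*((-8 + 9)*(-9 - 2)) = 8*(1*(-11)) = 8*(-11) = -88)
-266/257 + A(d)/(-404) = -266/257 - 88/(-404) = -266*1/257 - 88*(-1/404) = -266/257 + 22/101 = -21212/25957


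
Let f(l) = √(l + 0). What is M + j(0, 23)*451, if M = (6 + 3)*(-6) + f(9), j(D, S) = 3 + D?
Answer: 1302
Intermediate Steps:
f(l) = √l
M = -51 (M = (6 + 3)*(-6) + √9 = 9*(-6) + 3 = -54 + 3 = -51)
M + j(0, 23)*451 = -51 + (3 + 0)*451 = -51 + 3*451 = -51 + 1353 = 1302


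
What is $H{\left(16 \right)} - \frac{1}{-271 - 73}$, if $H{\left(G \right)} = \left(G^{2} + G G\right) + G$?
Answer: $\frac{181633}{344} \approx 528.0$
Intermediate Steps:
$H{\left(G \right)} = G + 2 G^{2}$ ($H{\left(G \right)} = \left(G^{2} + G^{2}\right) + G = 2 G^{2} + G = G + 2 G^{2}$)
$H{\left(16 \right)} - \frac{1}{-271 - 73} = 16 \left(1 + 2 \cdot 16\right) - \frac{1}{-271 - 73} = 16 \left(1 + 32\right) - \frac{1}{-344} = 16 \cdot 33 - - \frac{1}{344} = 528 + \frac{1}{344} = \frac{181633}{344}$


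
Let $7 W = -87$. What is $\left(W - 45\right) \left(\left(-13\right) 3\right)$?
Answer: $\frac{15678}{7} \approx 2239.7$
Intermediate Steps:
$W = - \frac{87}{7}$ ($W = \frac{1}{7} \left(-87\right) = - \frac{87}{7} \approx -12.429$)
$\left(W - 45\right) \left(\left(-13\right) 3\right) = \left(- \frac{87}{7} - 45\right) \left(\left(-13\right) 3\right) = \left(- \frac{402}{7}\right) \left(-39\right) = \frac{15678}{7}$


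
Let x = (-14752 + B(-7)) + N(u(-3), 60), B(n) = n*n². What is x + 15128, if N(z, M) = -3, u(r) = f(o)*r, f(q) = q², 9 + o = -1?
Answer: 30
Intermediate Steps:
o = -10 (o = -9 - 1 = -10)
u(r) = 100*r (u(r) = (-10)²*r = 100*r)
B(n) = n³
x = -15098 (x = (-14752 + (-7)³) - 3 = (-14752 - 343) - 3 = -15095 - 3 = -15098)
x + 15128 = -15098 + 15128 = 30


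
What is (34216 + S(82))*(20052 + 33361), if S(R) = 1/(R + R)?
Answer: 299723043525/164 ≈ 1.8276e+9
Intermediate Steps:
S(R) = 1/(2*R)
(34216 + S(82))*(20052 + 33361) = (34216 + (1/2)/82)*(20052 + 33361) = (34216 + (1/2)*(1/82))*53413 = (34216 + 1/164)*53413 = (5611425/164)*53413 = 299723043525/164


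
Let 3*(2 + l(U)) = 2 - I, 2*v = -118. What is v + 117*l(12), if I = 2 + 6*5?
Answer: -1463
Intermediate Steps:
I = 32 (I = 2 + 30 = 32)
v = -59 (v = (1/2)*(-118) = -59)
l(U) = -12 (l(U) = -2 + (2 - 1*32)/3 = -2 + (2 - 32)/3 = -2 + (1/3)*(-30) = -2 - 10 = -12)
v + 117*l(12) = -59 + 117*(-12) = -59 - 1404 = -1463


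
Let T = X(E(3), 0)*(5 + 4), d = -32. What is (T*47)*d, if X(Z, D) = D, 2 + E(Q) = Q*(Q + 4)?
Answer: 0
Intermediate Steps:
E(Q) = -2 + Q*(4 + Q) (E(Q) = -2 + Q*(Q + 4) = -2 + Q*(4 + Q))
T = 0 (T = 0*(5 + 4) = 0*9 = 0)
(T*47)*d = (0*47)*(-32) = 0*(-32) = 0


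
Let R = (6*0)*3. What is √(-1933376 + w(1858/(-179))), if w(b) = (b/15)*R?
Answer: 8*I*√30209 ≈ 1390.5*I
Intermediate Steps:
R = 0 (R = 0*3 = 0)
w(b) = 0 (w(b) = (b/15)*0 = 0)
√(-1933376 + w(1858/(-179))) = √(-1933376 + 0) = √(-1933376) = 8*I*√30209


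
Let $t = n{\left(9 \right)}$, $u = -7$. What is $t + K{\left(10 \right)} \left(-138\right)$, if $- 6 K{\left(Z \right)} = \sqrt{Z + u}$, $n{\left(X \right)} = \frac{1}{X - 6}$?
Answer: $\frac{1}{3} + 23 \sqrt{3} \approx 40.171$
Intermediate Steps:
$n{\left(X \right)} = \frac{1}{-6 + X}$
$t = \frac{1}{3}$ ($t = \frac{1}{-6 + 9} = \frac{1}{3} \approx 0.33333$)
$K{\left(Z \right)} = - \frac{\sqrt{-7 + Z}}{6}$ ($K{\left(Z \right)} = - \frac{\sqrt{Z - 7}}{6} = - \frac{\sqrt{-7 + Z}}{6}$)
$t + K{\left(10 \right)} \left(-138\right) = \frac{1}{3} + - \frac{\sqrt{-7 + 10}}{6} \left(-138\right) = \frac{1}{3} + - \frac{\sqrt{3}}{6} \left(-138\right) = \frac{1}{3} + 23 \sqrt{3}$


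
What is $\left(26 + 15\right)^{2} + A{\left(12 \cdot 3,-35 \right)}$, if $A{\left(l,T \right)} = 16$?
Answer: $1697$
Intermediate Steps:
$\left(26 + 15\right)^{2} + A{\left(12 \cdot 3,-35 \right)} = \left(26 + 15\right)^{2} + 16 = 41^{2} + 16 = 1681 + 16 = 1697$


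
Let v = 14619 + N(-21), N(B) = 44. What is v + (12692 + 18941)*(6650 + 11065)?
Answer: 560393258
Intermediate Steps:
v = 14663 (v = 14619 + 44 = 14663)
v + (12692 + 18941)*(6650 + 11065) = 14663 + (12692 + 18941)*(6650 + 11065) = 14663 + 31633*17715 = 14663 + 560378595 = 560393258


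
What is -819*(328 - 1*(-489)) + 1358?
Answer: -667765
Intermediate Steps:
-819*(328 - 1*(-489)) + 1358 = -819*(328 + 489) + 1358 = -819*817 + 1358 = -669123 + 1358 = -667765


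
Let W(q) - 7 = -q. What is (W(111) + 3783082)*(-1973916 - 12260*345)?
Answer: -23468142848448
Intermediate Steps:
W(q) = 7 - q
(W(111) + 3783082)*(-1973916 - 12260*345) = ((7 - 1*111) + 3783082)*(-1973916 - 12260*345) = ((7 - 111) + 3783082)*(-1973916 - 4229700) = (-104 + 3783082)*(-6203616) = 3782978*(-6203616) = -23468142848448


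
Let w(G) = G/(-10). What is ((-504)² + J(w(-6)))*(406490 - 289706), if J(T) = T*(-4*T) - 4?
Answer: 741609230976/25 ≈ 2.9664e+10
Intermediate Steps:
w(G) = -G/10 (w(G) = G*(-⅒) = -G/10)
J(T) = -4 - 4*T² (J(T) = -4*T² - 4 = -4 - 4*T²)
((-504)² + J(w(-6)))*(406490 - 289706) = ((-504)² + (-4 - 4*(-⅒*(-6))²))*(406490 - 289706) = (254016 + (-4 - 4*(⅗)²))*116784 = (254016 + (-4 - 4*9/25))*116784 = (254016 + (-4 - 36/25))*116784 = (254016 - 136/25)*116784 = (6350264/25)*116784 = 741609230976/25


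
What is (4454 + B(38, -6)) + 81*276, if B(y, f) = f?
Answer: 26804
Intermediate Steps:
(4454 + B(38, -6)) + 81*276 = (4454 - 6) + 81*276 = 4448 + 22356 = 26804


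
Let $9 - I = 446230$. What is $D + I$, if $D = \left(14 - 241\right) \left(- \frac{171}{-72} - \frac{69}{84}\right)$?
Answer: $- \frac{25008125}{56} \approx -4.4657 \cdot 10^{5}$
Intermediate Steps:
$D = - \frac{19749}{56}$ ($D = - 227 \left(\left(-171\right) \left(- \frac{1}{72}\right) - \frac{23}{28}\right) = - 227 \left(\frac{19}{8} - \frac{23}{28}\right) = \left(-227\right) \frac{87}{56} = - \frac{19749}{56} \approx -352.66$)
$I = -446221$ ($I = 9 - 446230 = -446221$)
$D + I = - \frac{19749}{56} - 446221 = - \frac{25008125}{56}$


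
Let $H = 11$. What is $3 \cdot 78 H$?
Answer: $2574$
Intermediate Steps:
$3 \cdot 78 H = 3 \cdot 78 \cdot 11 = 234 \cdot 11 = 2574$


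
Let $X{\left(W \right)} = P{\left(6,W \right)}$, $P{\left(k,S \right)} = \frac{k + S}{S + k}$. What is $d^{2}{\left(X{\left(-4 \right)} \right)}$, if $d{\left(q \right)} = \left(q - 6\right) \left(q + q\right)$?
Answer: $100$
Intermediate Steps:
$P{\left(k,S \right)} = 1$ ($P{\left(k,S \right)} = \frac{S + k}{S + k} = 1$)
$X{\left(W \right)} = 1$
$d{\left(q \right)} = 2 q \left(-6 + q\right)$ ($d{\left(q \right)} = \left(-6 + q\right) 2 q = 2 q \left(-6 + q\right)$)
$d^{2}{\left(X{\left(-4 \right)} \right)} = \left(2 \cdot 1 \left(-6 + 1\right)\right)^{2} = \left(2 \cdot 1 \left(-5\right)\right)^{2} = \left(-10\right)^{2} = 100$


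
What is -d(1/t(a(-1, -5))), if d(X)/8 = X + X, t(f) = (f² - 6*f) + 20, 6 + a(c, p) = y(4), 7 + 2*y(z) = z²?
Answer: -64/125 ≈ -0.51200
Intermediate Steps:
y(z) = -7/2 + z²/2
a(c, p) = -3/2 (a(c, p) = -6 + (-7/2 + (½)*4²) = -6 + (-7/2 + (½)*16) = -6 + (-7/2 + 8) = -6 + 9/2 = -3/2)
t(f) = 20 + f² - 6*f
d(X) = 16*X (d(X) = 8*(X + X) = 8*(2*X) = 16*X)
-d(1/t(a(-1, -5))) = -16/(20 + (-3/2)² - 6*(-3/2)) = -16/(20 + 9/4 + 9) = -16/125/4 = -16*4/125 = -1*64/125 = -64/125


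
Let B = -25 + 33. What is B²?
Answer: 64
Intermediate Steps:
B = 8
B² = 8² = 64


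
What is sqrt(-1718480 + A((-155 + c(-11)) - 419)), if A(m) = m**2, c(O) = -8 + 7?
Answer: I*sqrt(1387855) ≈ 1178.1*I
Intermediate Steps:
c(O) = -1
sqrt(-1718480 + A((-155 + c(-11)) - 419)) = sqrt(-1718480 + ((-155 - 1) - 419)**2) = sqrt(-1718480 + (-156 - 419)**2) = sqrt(-1718480 + (-575)**2) = sqrt(-1718480 + 330625) = sqrt(-1387855) = I*sqrt(1387855)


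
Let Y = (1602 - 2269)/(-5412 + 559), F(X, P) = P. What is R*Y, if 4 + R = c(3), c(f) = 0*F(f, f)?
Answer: -116/211 ≈ -0.54976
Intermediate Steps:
Y = 29/211 (Y = -667/(-4853) = -667*(-1/4853) = 29/211 ≈ 0.13744)
c(f) = 0 (c(f) = 0*f = 0)
R = -4 (R = -4 + 0 = -4)
R*Y = -4*29/211 = -116/211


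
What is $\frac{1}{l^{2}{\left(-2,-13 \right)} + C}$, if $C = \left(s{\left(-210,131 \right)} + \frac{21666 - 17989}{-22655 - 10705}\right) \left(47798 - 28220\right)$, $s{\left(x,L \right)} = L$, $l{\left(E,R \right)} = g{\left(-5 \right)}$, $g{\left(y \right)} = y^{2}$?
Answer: $\frac{5560}{14251309029} \approx 3.9014 \cdot 10^{-7}$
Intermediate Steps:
$l{\left(E,R \right)} = 25$ ($l{\left(E,R \right)} = \left(-5\right)^{2} = 25$)
$C = \frac{14247834029}{5560}$ ($C = \left(131 + \frac{21666 - 17989}{-22655 - 10705}\right) \left(47798 - 28220\right) = \left(131 + \frac{3677}{-33360}\right) 19578 = \left(131 + 3677 \left(- \frac{1}{33360}\right)\right) 19578 = \left(131 - \frac{3677}{33360}\right) 19578 = \frac{4366483}{33360} \cdot 19578 = \frac{14247834029}{5560} \approx 2.5626 \cdot 10^{6}$)
$\frac{1}{l^{2}{\left(-2,-13 \right)} + C} = \frac{1}{25^{2} + \frac{14247834029}{5560}} = \frac{1}{625 + \frac{14247834029}{5560}} = \frac{1}{\frac{14251309029}{5560}} = \frac{5560}{14251309029}$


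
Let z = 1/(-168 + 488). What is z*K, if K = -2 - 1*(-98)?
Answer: 3/10 ≈ 0.30000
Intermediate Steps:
z = 1/320 ≈ 0.0031250
K = 96 (K = -2 + 98 = 96)
z*K = (1/320)*96 = 3/10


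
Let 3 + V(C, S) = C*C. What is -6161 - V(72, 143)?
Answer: -11342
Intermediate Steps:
V(C, S) = -3 + C² (V(C, S) = -3 + C*C = -3 + C²)
-6161 - V(72, 143) = -6161 - (-3 + 72²) = -6161 - (-3 + 5184) = -6161 - 1*5181 = -6161 - 5181 = -11342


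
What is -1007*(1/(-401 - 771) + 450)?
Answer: -531090793/1172 ≈ -4.5315e+5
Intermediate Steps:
-1007*(1/(-401 - 771) + 450) = -1007*(1/(-1172) + 450) = -1007*(-1/1172 + 450) = -1007*527399/1172 = -531090793/1172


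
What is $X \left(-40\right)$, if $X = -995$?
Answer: $39800$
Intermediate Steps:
$X \left(-40\right) = \left(-995\right) \left(-40\right) = 39800$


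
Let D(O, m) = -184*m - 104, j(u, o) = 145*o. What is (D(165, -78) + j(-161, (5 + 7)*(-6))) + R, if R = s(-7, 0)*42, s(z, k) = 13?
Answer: 4354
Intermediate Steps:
D(O, m) = -104 - 184*m
R = 546 (R = 13*42 = 546)
(D(165, -78) + j(-161, (5 + 7)*(-6))) + R = ((-104 - 184*(-78)) + 145*((5 + 7)*(-6))) + 546 = ((-104 + 14352) + 145*(12*(-6))) + 546 = (14248 + 145*(-72)) + 546 = (14248 - 10440) + 546 = 3808 + 546 = 4354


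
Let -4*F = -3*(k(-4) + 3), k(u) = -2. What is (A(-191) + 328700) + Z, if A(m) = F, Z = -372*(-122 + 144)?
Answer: 1282067/4 ≈ 3.2052e+5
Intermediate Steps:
F = ¾ (F = -(-3)*(-2 + 3)/4 = -(-3)/4 = -¼*(-3) = ¾ ≈ 0.75000)
Z = -8184 (Z = -372*22 = -8184)
A(m) = ¾
(A(-191) + 328700) + Z = (¾ + 328700) - 8184 = 1314803/4 - 8184 = 1282067/4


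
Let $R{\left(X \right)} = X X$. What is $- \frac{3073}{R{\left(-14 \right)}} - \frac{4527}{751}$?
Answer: $- \frac{456445}{21028} \approx -21.707$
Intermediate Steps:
$R{\left(X \right)} = X^{2}$
$- \frac{3073}{R{\left(-14 \right)}} - \frac{4527}{751} = - \frac{3073}{\left(-14\right)^{2}} - \frac{4527}{751} = - \frac{3073}{196} - \frac{4527}{751} = \left(-3073\right) \frac{1}{196} - \frac{4527}{751} = - \frac{439}{28} - \frac{4527}{751} = - \frac{456445}{21028}$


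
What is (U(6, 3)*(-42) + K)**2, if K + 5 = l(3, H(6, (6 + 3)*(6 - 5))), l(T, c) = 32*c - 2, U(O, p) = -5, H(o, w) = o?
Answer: 156025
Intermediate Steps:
l(T, c) = -2 + 32*c
K = 185 (K = -5 + (-2 + 32*6) = -5 + (-2 + 192) = -5 + 190 = 185)
(U(6, 3)*(-42) + K)**2 = (-5*(-42) + 185)**2 = (210 + 185)**2 = 395**2 = 156025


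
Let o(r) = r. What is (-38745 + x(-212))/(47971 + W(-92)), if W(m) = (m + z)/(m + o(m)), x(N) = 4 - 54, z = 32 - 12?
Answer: -892285/1103342 ≈ -0.80871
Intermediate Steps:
z = 20
x(N) = -50
W(m) = (20 + m)/(2*m) (W(m) = (m + 20)/(m + m) = (20 + m)/((2*m)) = (20 + m)*(1/(2*m)) = (20 + m)/(2*m))
(-38745 + x(-212))/(47971 + W(-92)) = (-38745 - 50)/(47971 + (½)*(20 - 92)/(-92)) = -38795/(47971 + (½)*(-1/92)*(-72)) = -38795/(47971 + 9/23) = -38795/1103342/23 = -38795*23/1103342 = -892285/1103342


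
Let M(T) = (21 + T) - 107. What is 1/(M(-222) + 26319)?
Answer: 1/26011 ≈ 3.8445e-5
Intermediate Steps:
M(T) = -86 + T
1/(M(-222) + 26319) = 1/((-86 - 222) + 26319) = 1/(-308 + 26319) = 1/26011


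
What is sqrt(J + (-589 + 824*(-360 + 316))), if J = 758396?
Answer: sqrt(721551) ≈ 849.44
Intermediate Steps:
sqrt(J + (-589 + 824*(-360 + 316))) = sqrt(758396 + (-589 + 824*(-360 + 316))) = sqrt(758396 + (-589 + 824*(-44))) = sqrt(758396 + (-589 - 36256)) = sqrt(758396 - 36845) = sqrt(721551)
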